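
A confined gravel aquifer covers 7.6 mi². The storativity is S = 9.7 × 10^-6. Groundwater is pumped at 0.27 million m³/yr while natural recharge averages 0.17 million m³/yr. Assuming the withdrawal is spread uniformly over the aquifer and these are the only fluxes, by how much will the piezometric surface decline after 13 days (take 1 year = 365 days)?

Δh ≈ 18.7 m

A = 7.6 mi² = 1.968 × 10^7 m²
Net abstraction = 0.27 − 0.17 = 0.1 million m³/yr
Q_net = 0.1 million m³/yr = 274 m³/d
ΔV = Q × t = 274 m³/d × 13 d = 3562 m³
Δh = ΔV / (S × A) = 3562 / (9.7 × 10^-6 × 1.968 × 10^7) = 18.65 m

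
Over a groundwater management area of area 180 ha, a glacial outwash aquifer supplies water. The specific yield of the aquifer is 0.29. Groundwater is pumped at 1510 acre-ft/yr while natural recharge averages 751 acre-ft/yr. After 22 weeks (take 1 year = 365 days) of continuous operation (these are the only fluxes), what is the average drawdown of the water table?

Δh ≈ 0.757 m

A = 180 ha = 1.8 × 10^6 m²
Net abstraction = 1510 − 751 = 759 acre-ft/yr
Q_net = 759 acre-ft/yr = 2565 m³/d
t = 22 weeks = 154 d
ΔV = Q × t = 2565 m³/d × 154 d = 3.95 × 10^5 m³
Δh = ΔV / (Sy × A) = 3.95 × 10^5 / (0.29 × 1.8 × 10^6) = 0.7567 m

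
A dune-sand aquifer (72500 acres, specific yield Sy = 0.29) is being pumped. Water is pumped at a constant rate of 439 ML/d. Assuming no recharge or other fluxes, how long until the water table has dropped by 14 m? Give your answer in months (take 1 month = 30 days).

t ≈ 90.4 months

A = 72500 acres = 2.934 × 10^8 m²
ΔV = Sy × A × Δh = 0.29 × 2.934 × 10^8 × 14 = 1.191 × 10^9 m³
Q = 439 ML/d = 4.39 × 10^5 m³/d
t = ΔV / Q = 1.191 × 10^9 m³ / 4.39 × 10^5 m³/d = 2713 d
t = 2713 d ≈ 90.45 months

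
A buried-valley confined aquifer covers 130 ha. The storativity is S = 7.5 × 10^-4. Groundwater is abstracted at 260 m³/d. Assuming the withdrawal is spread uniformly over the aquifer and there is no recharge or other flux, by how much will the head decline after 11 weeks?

A = 130 ha = 1.3 × 10^6 m²
t = 11 weeks = 77 d
ΔV = Q × t = 260 m³/d × 77 d = 20020 m³
Δh = ΔV / (S × A) = 20020 / (7.5 × 10^-4 × 1.3 × 10^6) = 20.53 m

Δh ≈ 20.5 m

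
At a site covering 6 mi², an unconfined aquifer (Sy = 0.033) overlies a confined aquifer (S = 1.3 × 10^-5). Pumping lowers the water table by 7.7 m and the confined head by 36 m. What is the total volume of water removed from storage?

A = 6 mi² = 1.554 × 10^7 m²
Unconfined: ΔV_u = Sy × A × Δh_u = 0.033 × 1.554 × 10^7 × 7.7 = 3.949 × 10^6 m³
Confined: ΔV_c = S × A × Δh_c = 1.3 × 10^-5 × 1.554 × 10^7 × 36 = 7273 m³
Total ΔV = 3.949 × 10^6 + 7273 = 3.956 × 10^6 m³

ΔV ≈ 3.96 × 10^6 m³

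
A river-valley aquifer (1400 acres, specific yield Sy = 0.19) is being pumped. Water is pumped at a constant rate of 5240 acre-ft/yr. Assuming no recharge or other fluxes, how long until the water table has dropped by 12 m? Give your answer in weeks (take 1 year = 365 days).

t ≈ 104 weeks

A = 1400 acres = 5.666 × 10^6 m²
ΔV = Sy × A × Δh = 0.19 × 5.666 × 10^6 × 12 = 1.292 × 10^7 m³
Q = 5240 acre-ft/yr = 17710 m³/d
t = ΔV / Q = 1.292 × 10^7 m³ / 17710 m³/d = 729.5 d
t = 729.5 d ≈ 104.2 weeks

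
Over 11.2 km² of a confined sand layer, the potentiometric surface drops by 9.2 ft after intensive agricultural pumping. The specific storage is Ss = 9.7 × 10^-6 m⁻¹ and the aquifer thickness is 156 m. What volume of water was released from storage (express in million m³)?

S = Ss × b = 9.7 × 10^-6 m⁻¹ × 156 m = 1.513 × 10^-3
A = 11.2 km² = 1.12 × 10^7 m²
Δh = 9.2 ft = 2.804 m
ΔV = S × A × Δh = 0.001513 × 1.12 × 10^7 m² × 2.804 m = 47520 m³
ΔV = 47520 m³ = 0.04752 million m³

ΔV ≈ 0.0475 million m³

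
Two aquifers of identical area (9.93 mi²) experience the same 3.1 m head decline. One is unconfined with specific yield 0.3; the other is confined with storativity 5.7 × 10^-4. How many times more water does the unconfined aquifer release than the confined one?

ΔV_u / ΔV_c ≈ 526

A = 9.93 mi² = 2.572 × 10^7 m²
Unconfined: ΔV_u = Sy × A × Δh = 0.3 × 2.572 × 10^7 × 3.1 = 2.392 × 10^7 m³
Confined: ΔV_c = S × A × Δh = 5.7 × 10^-4 × 2.572 × 10^7 × 3.1 = 45440 m³
Ratio = ΔV_u / ΔV_c = Sy / S = 0.3 / 5.7 × 10^-4 = 526.3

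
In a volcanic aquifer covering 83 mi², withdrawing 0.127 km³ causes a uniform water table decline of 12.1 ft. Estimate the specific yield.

A = 83 mi² = 2.15 × 10^8 m²
Δh = 12.1 ft = 3.688 m
ΔV = 0.127 km³ = 1.27 × 10^8 m³
Sy = ΔV / (A × Δh) = 1.27 × 10^8 m³ / (2.15 × 10^8 m² × 3.688 m) = 0.1602

Sy ≈ 0.16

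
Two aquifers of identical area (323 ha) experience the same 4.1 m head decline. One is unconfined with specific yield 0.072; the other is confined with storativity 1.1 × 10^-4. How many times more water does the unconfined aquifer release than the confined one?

A = 323 ha = 3.23 × 10^6 m²
Unconfined: ΔV_u = Sy × A × Δh = 0.072 × 3.23 × 10^6 × 4.1 = 9.535 × 10^5 m³
Confined: ΔV_c = S × A × Δh = 1.1 × 10^-4 × 3.23 × 10^6 × 4.1 = 1457 m³
Ratio = ΔV_u / ΔV_c = Sy / S = 0.072 / 1.1 × 10^-4 = 654.5

ΔV_u / ΔV_c ≈ 655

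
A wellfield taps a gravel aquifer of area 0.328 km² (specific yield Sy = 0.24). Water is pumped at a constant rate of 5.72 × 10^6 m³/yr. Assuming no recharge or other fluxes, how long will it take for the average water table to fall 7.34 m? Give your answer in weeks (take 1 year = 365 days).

t ≈ 5.27 weeks

A = 0.328 km² = 3.28 × 10^5 m²
ΔV = Sy × A × Δh = 0.24 × 3.28 × 10^5 × 7.34 = 5.778 × 10^5 m³
Q = 5.72 × 10^6 m³/yr = 15670 m³/d
t = ΔV / Q = 5.778 × 10^5 m³ / 15670 m³/d = 36.87 d
t = 36.87 d ≈ 5.267 weeks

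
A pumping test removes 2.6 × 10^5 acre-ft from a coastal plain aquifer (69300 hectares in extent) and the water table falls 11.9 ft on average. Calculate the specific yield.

A = 69300 hectares = 6.93 × 10^8 m²
Δh = 11.9 ft = 3.627 m
ΔV = 2.6 × 10^5 acre-ft = 3.207 × 10^8 m³
Sy = ΔV / (A × Δh) = 3.207 × 10^8 m³ / (6.93 × 10^8 m² × 3.627 m) = 0.1276

Sy ≈ 0.13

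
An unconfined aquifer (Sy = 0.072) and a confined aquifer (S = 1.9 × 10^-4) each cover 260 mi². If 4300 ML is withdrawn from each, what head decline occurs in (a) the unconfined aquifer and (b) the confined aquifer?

Δh_u ≈ 0.0887 m; Δh_c ≈ 33.6 m

A = 260 mi² = 6.734 × 10^8 m²
ΔV = 4300 ML = 4.3 × 10^6 m³
Unconfined: Δh_u = ΔV/(Sy·A) = 4.3 × 10^6/(0.072 × 6.734 × 10^8) = 0.08869 m
Confined: Δh_c = ΔV/(S·A) = 4.3 × 10^6/(1.9 × 10^-4 × 6.734 × 10^8) = 33.61 m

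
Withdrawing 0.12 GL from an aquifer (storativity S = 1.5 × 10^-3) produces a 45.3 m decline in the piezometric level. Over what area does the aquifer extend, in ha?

A ≈ 177 ha

ΔV = 0.12 GL = 1.2 × 10^5 m³
A = ΔV / (S × Δh) = 1.2 × 10^5 / (0.0015 × 45.3) = 1.766 × 10^6 m²
A = 1.766 × 10^6 m² = 176.6 ha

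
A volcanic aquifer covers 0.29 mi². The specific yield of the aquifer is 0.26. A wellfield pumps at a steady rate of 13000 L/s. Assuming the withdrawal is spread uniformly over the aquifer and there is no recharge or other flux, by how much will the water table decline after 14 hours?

A = 0.29 mi² = 7.511 × 10^5 m²
Q = 13000 L/s = 1.123 × 10^6 m³/d
t = 14 hours = 0.5833 d
ΔV = Q × t = 1.123 × 10^6 m³/d × 0.5833 d = 6.552 × 10^5 m³
Δh = ΔV / (Sy × A) = 6.552 × 10^5 / (0.26 × 7.511 × 10^5) = 3.355 m

Δh ≈ 3.36 m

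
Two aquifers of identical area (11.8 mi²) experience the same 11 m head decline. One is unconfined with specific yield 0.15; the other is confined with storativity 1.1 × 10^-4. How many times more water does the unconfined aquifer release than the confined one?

ΔV_u / ΔV_c ≈ 1360

A = 11.8 mi² = 3.056 × 10^7 m²
Unconfined: ΔV_u = Sy × A × Δh = 0.15 × 3.056 × 10^7 × 11 = 5.043 × 10^7 m³
Confined: ΔV_c = S × A × Δh = 1.1 × 10^-4 × 3.056 × 10^7 × 11 = 36980 m³
Ratio = ΔV_u / ΔV_c = Sy / S = 0.15 / 1.1 × 10^-4 = 1364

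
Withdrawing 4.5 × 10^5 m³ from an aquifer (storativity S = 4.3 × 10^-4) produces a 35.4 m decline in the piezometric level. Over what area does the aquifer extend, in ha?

A ≈ 2960 ha

A = ΔV / (S × Δh) = 4.5 × 10^5 / (4.3 × 10^-4 × 35.4) = 2.956 × 10^7 m²
A = 2.956 × 10^7 m² = 2956 ha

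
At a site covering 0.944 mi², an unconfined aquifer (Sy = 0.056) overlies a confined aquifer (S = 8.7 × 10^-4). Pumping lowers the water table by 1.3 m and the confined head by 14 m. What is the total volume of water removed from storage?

ΔV ≈ 2.08 × 10^5 m³

A = 0.944 mi² = 2.445 × 10^6 m²
Unconfined: ΔV_u = Sy × A × Δh_u = 0.056 × 2.445 × 10^6 × 1.3 = 1.78 × 10^5 m³
Confined: ΔV_c = S × A × Δh_c = 8.7 × 10^-4 × 2.445 × 10^6 × 14 = 29780 m³
Total ΔV = 1.78 × 10^5 + 29780 = 2.078 × 10^5 m³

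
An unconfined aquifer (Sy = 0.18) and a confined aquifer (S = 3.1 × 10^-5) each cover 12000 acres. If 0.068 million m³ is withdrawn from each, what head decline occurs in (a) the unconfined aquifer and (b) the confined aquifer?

A = 12000 acres = 4.856 × 10^7 m²
ΔV = 0.068 million m³ = 68000 m³
Unconfined: Δh_u = ΔV/(Sy·A) = 68000/(0.18 × 4.856 × 10^7) = 0.007779 m
Confined: Δh_c = ΔV/(S·A) = 68000/(3.1 × 10^-5 × 4.856 × 10^7) = 45.17 m

Δh_u ≈ 0.00778 m; Δh_c ≈ 45.2 m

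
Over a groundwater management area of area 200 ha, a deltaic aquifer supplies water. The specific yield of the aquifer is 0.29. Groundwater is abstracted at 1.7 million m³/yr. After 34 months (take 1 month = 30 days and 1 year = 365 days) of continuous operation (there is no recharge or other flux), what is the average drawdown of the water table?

Δh ≈ 8.19 m

A = 200 ha = 2 × 10^6 m²
Q = 1.7 million m³/yr = 4658 m³/d
t = 34 months = 1020 d
ΔV = Q × t = 4658 m³/d × 1020 d = 4.751 × 10^6 m³
Δh = ΔV / (Sy × A) = 4.751 × 10^6 / (0.29 × 2 × 10^6) = 8.191 m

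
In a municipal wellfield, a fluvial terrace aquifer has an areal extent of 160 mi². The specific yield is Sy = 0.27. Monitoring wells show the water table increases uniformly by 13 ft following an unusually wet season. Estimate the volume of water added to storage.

ΔV ≈ 4.43 × 10^8 m³

A = 160 mi² = 4.144 × 10^8 m²
Δh = 13 ft = 3.962 m
ΔV = Sy × A × Δh = 0.27 × 4.144 × 10^8 m² × 3.962 m = 4.433 × 10^8 m³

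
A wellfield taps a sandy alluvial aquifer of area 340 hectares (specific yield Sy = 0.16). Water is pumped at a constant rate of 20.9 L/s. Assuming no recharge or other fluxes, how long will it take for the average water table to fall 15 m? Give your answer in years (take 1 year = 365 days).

A = 340 hectares = 3.4 × 10^6 m²
ΔV = Sy × A × Δh = 0.16 × 3.4 × 10^6 × 15 = 8.16 × 10^6 m³
Q = 20.9 L/s = 1806 m³/d
t = ΔV / Q = 8.16 × 10^6 m³ / 1806 m³/d = 4519 d
t = 4519 d ≈ 12.38 years

t ≈ 12.4 years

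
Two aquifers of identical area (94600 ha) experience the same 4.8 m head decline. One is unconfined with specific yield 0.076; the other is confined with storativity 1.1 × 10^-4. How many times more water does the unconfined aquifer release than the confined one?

ΔV_u / ΔV_c ≈ 691

A = 94600 ha = 9.46 × 10^8 m²
Unconfined: ΔV_u = Sy × A × Δh = 0.076 × 9.46 × 10^8 × 4.8 = 3.451 × 10^8 m³
Confined: ΔV_c = S × A × Δh = 1.1 × 10^-4 × 9.46 × 10^8 × 4.8 = 4.995 × 10^5 m³
Ratio = ΔV_u / ΔV_c = Sy / S = 0.076 / 1.1 × 10^-4 = 690.9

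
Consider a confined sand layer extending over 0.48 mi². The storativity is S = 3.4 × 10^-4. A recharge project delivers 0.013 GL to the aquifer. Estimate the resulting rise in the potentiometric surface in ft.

A = 0.48 mi² = 1.243 × 10^6 m²
ΔV = 0.013 GL = 13000 m³
Δh = ΔV / (S × A) = 13000 m³ / (3.4 × 10^-4 × 1.243 × 10^6 m²) = 30.76 m
Δh = 30.76 m = 100.9 ft

Δh ≈ 101 ft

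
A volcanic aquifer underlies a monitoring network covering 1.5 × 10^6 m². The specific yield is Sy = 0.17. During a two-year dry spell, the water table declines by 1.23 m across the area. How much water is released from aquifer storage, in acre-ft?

ΔV = Sy × A × Δh = 0.17 × 1.5 × 10^6 m² × 1.23 m = 3.137 × 10^5 m³
ΔV = 3.137 × 10^5 m³ = 254.3 acre-ft

ΔV ≈ 254 acre-ft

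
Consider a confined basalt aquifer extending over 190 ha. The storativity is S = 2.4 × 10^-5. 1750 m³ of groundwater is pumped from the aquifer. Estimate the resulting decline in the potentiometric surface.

A = 190 ha = 1.9 × 10^6 m²
Δh = ΔV / (S × A) = 1750 m³ / (2.4 × 10^-5 × 1.9 × 10^6 m²) = 38.38 m

Δh ≈ 38.4 m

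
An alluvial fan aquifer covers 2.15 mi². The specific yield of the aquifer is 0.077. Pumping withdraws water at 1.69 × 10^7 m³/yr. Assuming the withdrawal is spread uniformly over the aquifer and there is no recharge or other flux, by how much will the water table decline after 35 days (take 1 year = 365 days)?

A = 2.15 mi² = 5.568 × 10^6 m²
Q = 1.69 × 10^7 m³/yr = 46300 m³/d
ΔV = Q × t = 46300 m³/d × 35 d = 1.621 × 10^6 m³
Δh = ΔV / (Sy × A) = 1.621 × 10^6 / (0.077 × 5.568 × 10^6) = 3.78 m

Δh ≈ 3.78 m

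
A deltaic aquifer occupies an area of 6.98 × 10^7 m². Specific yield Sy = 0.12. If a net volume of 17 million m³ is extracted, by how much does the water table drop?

Δh ≈ 2.03 m

ΔV = 17 million m³ = 1.7 × 10^7 m³
Δh = ΔV / (Sy × A) = 1.7 × 10^7 m³ / (0.12 × 6.98 × 10^7 m²) = 2.03 m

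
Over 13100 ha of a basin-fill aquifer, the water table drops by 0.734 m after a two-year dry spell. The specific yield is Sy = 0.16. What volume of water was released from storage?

A = 13100 ha = 1.31 × 10^8 m²
ΔV = Sy × A × Δh = 0.16 × 1.31 × 10^8 m² × 0.734 m = 1.538 × 10^7 m³

ΔV ≈ 1.54 × 10^7 m³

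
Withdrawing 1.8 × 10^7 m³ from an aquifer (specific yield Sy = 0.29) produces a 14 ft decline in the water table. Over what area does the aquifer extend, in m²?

A ≈ 1.45 × 10^7 m²

Δh = 14 ft = 4.267 m
A = ΔV / (Sy × Δh) = 1.8 × 10^7 / (0.29 × 4.267) = 1.455 × 10^7 m²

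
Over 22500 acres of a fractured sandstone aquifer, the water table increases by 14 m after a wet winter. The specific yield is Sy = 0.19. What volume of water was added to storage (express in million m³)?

ΔV ≈ 242 million m³

A = 22500 acres = 9.105 × 10^7 m²
ΔV = Sy × A × Δh = 0.19 × 9.105 × 10^7 m² × 14 m = 2.422 × 10^8 m³
ΔV = 2.422 × 10^8 m³ = 242.2 million m³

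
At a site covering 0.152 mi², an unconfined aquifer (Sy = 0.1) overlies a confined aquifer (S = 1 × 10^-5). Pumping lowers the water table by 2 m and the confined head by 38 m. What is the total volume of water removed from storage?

A = 0.152 mi² = 3.937 × 10^5 m²
Unconfined: ΔV_u = Sy × A × Δh_u = 0.1 × 3.937 × 10^5 × 2 = 78740 m³
Confined: ΔV_c = S × A × Δh_c = 1 × 10^-5 × 3.937 × 10^5 × 38 = 149.6 m³
Total ΔV = 78740 + 149.6 = 78890 m³

ΔV ≈ 78900 m³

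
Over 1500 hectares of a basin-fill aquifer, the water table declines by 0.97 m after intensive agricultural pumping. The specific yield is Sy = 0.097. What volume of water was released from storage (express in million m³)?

ΔV ≈ 1.41 million m³

A = 1500 hectares = 1.5 × 10^7 m²
ΔV = Sy × A × Δh = 0.097 × 1.5 × 10^7 m² × 0.97 m = 1.411 × 10^6 m³
ΔV = 1.411 × 10^6 m³ = 1.411 million m³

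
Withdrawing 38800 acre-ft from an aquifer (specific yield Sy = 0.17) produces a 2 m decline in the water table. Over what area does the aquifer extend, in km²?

A ≈ 141 km²

ΔV = 38800 acre-ft = 4.786 × 10^7 m³
A = ΔV / (Sy × Δh) = 4.786 × 10^7 / (0.17 × 2) = 1.408 × 10^8 m²
A = 1.408 × 10^8 m² = 140.8 km²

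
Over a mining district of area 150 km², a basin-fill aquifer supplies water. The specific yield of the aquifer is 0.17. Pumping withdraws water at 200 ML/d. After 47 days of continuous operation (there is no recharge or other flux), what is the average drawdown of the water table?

Δh ≈ 0.369 m

A = 150 km² = 1.5 × 10^8 m²
Q = 200 ML/d = 2 × 10^5 m³/d
ΔV = Q × t = 2 × 10^5 m³/d × 47 d = 9.4 × 10^6 m³
Δh = ΔV / (Sy × A) = 9.4 × 10^6 / (0.17 × 1.5 × 10^8) = 0.3686 m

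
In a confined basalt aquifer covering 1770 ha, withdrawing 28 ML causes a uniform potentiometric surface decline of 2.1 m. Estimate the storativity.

A = 1770 ha = 1.77 × 10^7 m²
ΔV = 28 ML = 28000 m³
S = ΔV / (A × Δh) = 28000 m³ / (1.77 × 10^7 m² × 2.1 m) = 7.533 × 10^-4

S ≈ 7.5 × 10^-4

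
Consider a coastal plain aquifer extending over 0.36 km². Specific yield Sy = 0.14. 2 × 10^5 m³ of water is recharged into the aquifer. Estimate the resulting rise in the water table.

A = 0.36 km² = 3.6 × 10^5 m²
Δh = ΔV / (Sy × A) = 2 × 10^5 m³ / (0.14 × 3.6 × 10^5 m²) = 3.968 m

Δh ≈ 3.97 m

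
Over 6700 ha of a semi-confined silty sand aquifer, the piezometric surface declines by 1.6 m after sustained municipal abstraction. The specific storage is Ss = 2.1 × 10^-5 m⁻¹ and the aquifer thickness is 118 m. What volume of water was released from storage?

ΔV ≈ 2.66 × 10^5 m³

S = Ss × b = 2.1 × 10^-5 m⁻¹ × 118 m = 2.478 × 10^-3
A = 6700 ha = 6.7 × 10^7 m²
ΔV = S × A × Δh = 0.002478 × 6.7 × 10^7 m² × 1.6 m = 2.656 × 10^5 m³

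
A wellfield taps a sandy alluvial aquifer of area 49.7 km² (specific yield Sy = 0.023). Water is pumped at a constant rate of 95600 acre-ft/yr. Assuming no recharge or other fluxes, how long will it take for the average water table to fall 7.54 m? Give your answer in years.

A = 49.7 km² = 4.97 × 10^7 m²
ΔV = Sy × A × Δh = 0.023 × 4.97 × 10^7 × 7.54 = 8.619 × 10^6 m³
Q = 95600 acre-ft/yr = 3.231 × 10^5 m³/d
t = ΔV / Q = 8.619 × 10^6 m³ / 3.231 × 10^5 m³/d = 26.68 d
t = 26.68 d ≈ 0.07309 years

t ≈ 0.0731 years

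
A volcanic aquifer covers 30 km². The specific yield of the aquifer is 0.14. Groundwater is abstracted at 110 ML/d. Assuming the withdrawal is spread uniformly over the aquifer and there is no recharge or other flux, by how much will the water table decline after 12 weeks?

Δh ≈ 2.2 m

A = 30 km² = 3 × 10^7 m²
Q = 110 ML/d = 1.1 × 10^5 m³/d
t = 12 weeks = 84 d
ΔV = Q × t = 1.1 × 10^5 m³/d × 84 d = 9.24 × 10^6 m³
Δh = ΔV / (Sy × A) = 9.24 × 10^6 / (0.14 × 3 × 10^7) = 2.2 m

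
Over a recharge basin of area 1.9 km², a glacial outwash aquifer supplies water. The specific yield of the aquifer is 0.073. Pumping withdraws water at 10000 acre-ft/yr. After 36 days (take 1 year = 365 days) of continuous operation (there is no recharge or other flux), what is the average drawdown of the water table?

A = 1.9 km² = 1.9 × 10^6 m²
Q = 10000 acre-ft/yr = 33790 m³/d
ΔV = Q × t = 33790 m³/d × 36 d = 1.217 × 10^6 m³
Δh = ΔV / (Sy × A) = 1.217 × 10^6 / (0.073 × 1.9 × 10^6) = 8.771 m

Δh ≈ 8.77 m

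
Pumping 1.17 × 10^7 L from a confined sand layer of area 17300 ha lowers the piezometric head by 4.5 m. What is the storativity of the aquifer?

S ≈ 1.5 × 10^-5

A = 17300 ha = 1.73 × 10^8 m²
ΔV = 1.17 × 10^7 L = 11700 m³
S = ΔV / (A × Δh) = 11700 m³ / (1.73 × 10^8 m² × 4.5 m) = 1.503 × 10^-5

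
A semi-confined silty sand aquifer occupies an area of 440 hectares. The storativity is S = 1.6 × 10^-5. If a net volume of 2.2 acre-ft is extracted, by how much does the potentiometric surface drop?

Δh ≈ 38.5 m

A = 440 hectares = 4.4 × 10^6 m²
ΔV = 2.2 acre-ft = 2714 m³
Δh = ΔV / (S × A) = 2714 m³ / (1.6 × 10^-5 × 4.4 × 10^6 m²) = 38.55 m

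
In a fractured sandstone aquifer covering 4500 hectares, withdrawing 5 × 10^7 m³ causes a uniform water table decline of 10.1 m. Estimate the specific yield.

Sy ≈ 0.11

A = 4500 hectares = 4.5 × 10^7 m²
Sy = ΔV / (A × Δh) = 5 × 10^7 m³ / (4.5 × 10^7 m² × 10.1 m) = 0.11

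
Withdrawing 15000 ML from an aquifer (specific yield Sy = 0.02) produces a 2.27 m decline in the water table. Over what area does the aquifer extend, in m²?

ΔV = 15000 ML = 1.5 × 10^7 m³
A = ΔV / (Sy × Δh) = 1.5 × 10^7 / (0.02 × 2.27) = 3.304 × 10^8 m²

A ≈ 3.3 × 10^8 m²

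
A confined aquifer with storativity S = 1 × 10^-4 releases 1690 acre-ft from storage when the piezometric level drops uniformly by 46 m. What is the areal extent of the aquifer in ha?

ΔV = 1690 acre-ft = 2.085 × 10^6 m³
A = ΔV / (S × Δh) = 2.085 × 10^6 / (1 × 10^-4 × 46) = 4.532 × 10^8 m²
A = 4.532 × 10^8 m² = 45320 ha

A ≈ 45300 ha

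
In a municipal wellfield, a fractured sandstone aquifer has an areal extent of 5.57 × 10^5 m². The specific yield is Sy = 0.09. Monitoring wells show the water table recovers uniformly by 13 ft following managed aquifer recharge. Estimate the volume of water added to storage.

Δh = 13 ft = 3.962 m
ΔV = Sy × A × Δh = 0.09 × 5.57 × 10^5 m² × 3.962 m = 1.986 × 10^5 m³

ΔV ≈ 1.99 × 10^5 m³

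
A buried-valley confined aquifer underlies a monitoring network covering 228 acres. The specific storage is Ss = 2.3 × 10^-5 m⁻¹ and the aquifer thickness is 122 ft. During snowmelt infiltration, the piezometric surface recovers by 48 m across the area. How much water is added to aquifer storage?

b = 122 ft = 37.19 m
S = Ss × b = 2.3 × 10^-5 m⁻¹ × 37.19 m = 8.553 × 10^-4
A = 228 acres = 9.227 × 10^5 m²
ΔV = S × A × Δh = 8.553 × 10^-4 × 9.227 × 10^5 m² × 48 m = 37880 m³

ΔV ≈ 37900 m³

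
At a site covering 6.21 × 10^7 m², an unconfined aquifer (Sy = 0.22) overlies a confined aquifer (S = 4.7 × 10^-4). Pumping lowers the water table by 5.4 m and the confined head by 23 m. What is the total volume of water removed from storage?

ΔV ≈ 7.44 × 10^7 m³

Unconfined: ΔV_u = Sy × A × Δh_u = 0.22 × 6.21 × 10^7 × 5.4 = 7.377 × 10^7 m³
Confined: ΔV_c = S × A × Δh_c = 4.7 × 10^-4 × 6.21 × 10^7 × 23 = 6.713 × 10^5 m³
Total ΔV = 7.377 × 10^7 + 6.713 × 10^5 = 7.445 × 10^7 m³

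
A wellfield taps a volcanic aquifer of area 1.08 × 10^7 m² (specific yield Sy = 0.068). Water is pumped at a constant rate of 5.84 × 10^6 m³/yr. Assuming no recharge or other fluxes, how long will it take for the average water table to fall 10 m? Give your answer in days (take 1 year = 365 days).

ΔV = Sy × A × Δh = 0.068 × 1.08 × 10^7 × 10 = 7.344 × 10^6 m³
Q = 5.84 × 10^6 m³/yr = 16000 m³/d
t = ΔV / Q = 7.344 × 10^6 m³ / 16000 m³/d = 459 d

t ≈ 459 days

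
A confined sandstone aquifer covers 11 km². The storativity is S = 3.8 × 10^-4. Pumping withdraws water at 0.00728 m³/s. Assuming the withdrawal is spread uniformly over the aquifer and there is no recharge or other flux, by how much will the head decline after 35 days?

Δh ≈ 5.27 m

A = 11 km² = 1.1 × 10^7 m²
Q = 0.00728 m³/s = 629 m³/d
ΔV = Q × t = 629 m³/d × 35 d = 22010 m³
Δh = ΔV / (S × A) = 22010 / (3.8 × 10^-4 × 1.1 × 10^7) = 5.267 m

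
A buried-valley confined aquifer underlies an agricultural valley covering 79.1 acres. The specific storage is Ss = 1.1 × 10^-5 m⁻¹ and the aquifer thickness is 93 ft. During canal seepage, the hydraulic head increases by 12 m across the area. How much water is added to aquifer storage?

ΔV ≈ 1200 m³

b = 93 ft = 28.35 m
S = Ss × b = 1.1 × 10^-5 m⁻¹ × 28.35 m = 3.118 × 10^-4
A = 79.1 acres = 3.201 × 10^5 m²
ΔV = S × A × Δh = 3.118 × 10^-4 × 3.201 × 10^5 m² × 12 m = 1198 m³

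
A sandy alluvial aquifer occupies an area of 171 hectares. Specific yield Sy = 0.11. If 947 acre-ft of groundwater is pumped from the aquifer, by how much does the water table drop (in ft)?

Δh ≈ 20.4 ft

A = 171 hectares = 1.71 × 10^6 m²
ΔV = 947 acre-ft = 1.168 × 10^6 m³
Δh = ΔV / (Sy × A) = 1.168 × 10^6 m³ / (0.11 × 1.71 × 10^6 m²) = 6.21 m
Δh = 6.21 m = 20.37 ft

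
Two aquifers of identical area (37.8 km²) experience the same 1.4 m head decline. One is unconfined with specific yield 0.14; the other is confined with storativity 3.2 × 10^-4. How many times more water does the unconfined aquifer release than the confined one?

ΔV_u / ΔV_c ≈ 438

A = 37.8 km² = 3.78 × 10^7 m²
Unconfined: ΔV_u = Sy × A × Δh = 0.14 × 3.78 × 10^7 × 1.4 = 7.409 × 10^6 m³
Confined: ΔV_c = S × A × Δh = 3.2 × 10^-4 × 3.78 × 10^7 × 1.4 = 16930 m³
Ratio = ΔV_u / ΔV_c = Sy / S = 0.14 / 3.2 × 10^-4 = 437.5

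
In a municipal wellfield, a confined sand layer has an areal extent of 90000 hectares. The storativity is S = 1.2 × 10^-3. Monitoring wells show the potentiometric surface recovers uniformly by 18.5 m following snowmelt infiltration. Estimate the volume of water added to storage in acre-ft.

A = 90000 hectares = 9 × 10^8 m²
ΔV = S × A × Δh = 0.0012 × 9 × 10^8 m² × 18.5 m = 1.998 × 10^7 m³
ΔV = 1.998 × 10^7 m³ = 16200 acre-ft

ΔV ≈ 16200 acre-ft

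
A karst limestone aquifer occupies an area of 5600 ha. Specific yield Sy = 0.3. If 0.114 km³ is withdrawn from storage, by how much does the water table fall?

Δh ≈ 6.79 m

A = 5600 ha = 5.6 × 10^7 m²
ΔV = 0.114 km³ = 1.14 × 10^8 m³
Δh = ΔV / (Sy × A) = 1.14 × 10^8 m³ / (0.3 × 5.6 × 10^7 m²) = 6.786 m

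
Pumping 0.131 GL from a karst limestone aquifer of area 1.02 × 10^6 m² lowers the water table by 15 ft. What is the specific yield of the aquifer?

Sy ≈ 0.028

Δh = 15 ft = 4.572 m
ΔV = 0.131 GL = 1.31 × 10^5 m³
Sy = ΔV / (A × Δh) = 1.31 × 10^5 m³ / (1.02 × 10^6 m² × 4.572 m) = 0.02809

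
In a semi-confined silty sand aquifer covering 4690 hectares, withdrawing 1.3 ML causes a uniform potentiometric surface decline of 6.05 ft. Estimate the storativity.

S ≈ 1.5 × 10^-5

A = 4690 hectares = 4.69 × 10^7 m²
Δh = 6.05 ft = 1.844 m
ΔV = 1.3 ML = 1300 m³
S = ΔV / (A × Δh) = 1300 m³ / (4.69 × 10^7 m² × 1.844 m) = 1.503 × 10^-5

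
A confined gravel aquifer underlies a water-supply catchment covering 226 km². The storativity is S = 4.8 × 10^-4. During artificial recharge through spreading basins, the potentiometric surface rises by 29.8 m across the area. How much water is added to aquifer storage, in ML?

ΔV ≈ 3230 ML

A = 226 km² = 2.26 × 10^8 m²
ΔV = S × A × Δh = 4.8 × 10^-4 × 2.26 × 10^8 m² × 29.8 m = 3.233 × 10^6 m³
ΔV = 3.233 × 10^6 m³ = 3233 ML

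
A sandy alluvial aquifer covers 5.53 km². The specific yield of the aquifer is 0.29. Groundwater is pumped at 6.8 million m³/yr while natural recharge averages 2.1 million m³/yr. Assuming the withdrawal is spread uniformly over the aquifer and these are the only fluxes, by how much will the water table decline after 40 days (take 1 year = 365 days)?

Δh ≈ 0.321 m

A = 5.53 km² = 5.53 × 10^6 m²
Net abstraction = 6.8 − 2.1 = 4.7 million m³/yr
Q_net = 4.7 million m³/yr = 12880 m³/d
ΔV = Q × t = 12880 m³/d × 40 d = 5.151 × 10^5 m³
Δh = ΔV / (Sy × A) = 5.151 × 10^5 / (0.29 × 5.53 × 10^6) = 0.3212 m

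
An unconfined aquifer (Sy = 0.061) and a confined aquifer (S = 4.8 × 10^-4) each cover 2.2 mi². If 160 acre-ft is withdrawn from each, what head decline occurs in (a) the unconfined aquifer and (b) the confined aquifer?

A = 2.2 mi² = 5.698 × 10^6 m²
ΔV = 160 acre-ft = 1.974 × 10^5 m³
Unconfined: Δh_u = ΔV/(Sy·A) = 1.974 × 10^5/(0.061 × 5.698 × 10^6) = 0.5678 m
Confined: Δh_c = ΔV/(S·A) = 1.974 × 10^5/(4.8 × 10^-4 × 5.698 × 10^6) = 72.16 m

Δh_u ≈ 0.568 m; Δh_c ≈ 72.2 m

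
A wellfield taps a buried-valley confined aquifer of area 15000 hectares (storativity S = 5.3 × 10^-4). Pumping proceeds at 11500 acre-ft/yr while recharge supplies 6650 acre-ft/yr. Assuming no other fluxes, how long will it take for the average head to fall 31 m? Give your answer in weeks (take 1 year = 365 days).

A = 15000 hectares = 1.5 × 10^8 m²
ΔV = S × A × Δh = 5.3 × 10^-4 × 1.5 × 10^8 × 31 = 2.465 × 10^6 m³
Net withdrawal = 11500 − 6650 = 4850 acre-ft/yr = 16390 m³/d
t = ΔV / Q = 2.465 × 10^6 m³ / 16390 m³/d = 150.4 d
t = 150.4 d ≈ 21.48 weeks

t ≈ 21.5 weeks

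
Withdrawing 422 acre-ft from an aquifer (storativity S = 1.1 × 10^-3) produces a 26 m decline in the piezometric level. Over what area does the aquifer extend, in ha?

A ≈ 1820 ha

ΔV = 422 acre-ft = 5.205 × 10^5 m³
A = ΔV / (S × Δh) = 5.205 × 10^5 / (0.0011 × 26) = 1.82 × 10^7 m²
A = 1.82 × 10^7 m² = 1820 ha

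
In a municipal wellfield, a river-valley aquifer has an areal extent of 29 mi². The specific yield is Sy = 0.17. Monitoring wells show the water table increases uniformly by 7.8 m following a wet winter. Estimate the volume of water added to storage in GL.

ΔV ≈ 99.6 GL

A = 29 mi² = 7.511 × 10^7 m²
ΔV = Sy × A × Δh = 0.17 × 7.511 × 10^7 m² × 7.8 m = 9.96 × 10^7 m³
ΔV = 9.96 × 10^7 m³ = 99.6 GL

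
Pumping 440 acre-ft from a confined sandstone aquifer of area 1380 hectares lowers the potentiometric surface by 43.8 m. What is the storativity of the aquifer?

S ≈ 9 × 10^-4

A = 1380 hectares = 1.38 × 10^7 m²
ΔV = 440 acre-ft = 5.427 × 10^5 m³
S = ΔV / (A × Δh) = 5.427 × 10^5 m³ / (1.38 × 10^7 m² × 43.8 m) = 8.979 × 10^-4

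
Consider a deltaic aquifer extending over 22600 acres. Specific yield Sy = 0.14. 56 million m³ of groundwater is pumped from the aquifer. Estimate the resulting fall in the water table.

Δh ≈ 4.37 m

A = 22600 acres = 9.146 × 10^7 m²
ΔV = 56 million m³ = 5.6 × 10^7 m³
Δh = ΔV / (Sy × A) = 5.6 × 10^7 m³ / (0.14 × 9.146 × 10^7 m²) = 4.374 m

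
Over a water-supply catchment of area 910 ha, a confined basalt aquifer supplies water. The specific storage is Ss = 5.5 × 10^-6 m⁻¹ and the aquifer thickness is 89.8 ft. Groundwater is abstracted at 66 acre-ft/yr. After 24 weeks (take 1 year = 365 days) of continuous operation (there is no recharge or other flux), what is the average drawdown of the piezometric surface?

Δh ≈ 27.4 m

b = 89.8 ft = 27.37 m
S = Ss × b = 5.5 × 10^-6 m⁻¹ × 27.37 m = 1.505 × 10^-4
A = 910 ha = 9.1 × 10^6 m²
Q = 66 acre-ft/yr = 223 m³/d
t = 24 weeks = 168 d
ΔV = Q × t = 223 m³/d × 168 d = 37470 m³
Δh = ΔV / (S × A) = 37470 / (1.505 × 10^-4 × 9.1 × 10^6) = 27.35 m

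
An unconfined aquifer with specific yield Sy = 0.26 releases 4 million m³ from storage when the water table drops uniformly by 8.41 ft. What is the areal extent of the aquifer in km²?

A ≈ 6 km²

Δh = 8.41 ft = 2.563 m
ΔV = 4 million m³ = 4 × 10^6 m³
A = ΔV / (Sy × Δh) = 4 × 10^6 / (0.26 × 2.563) = 6.002 × 10^6 m²
A = 6.002 × 10^6 m² = 6.002 km²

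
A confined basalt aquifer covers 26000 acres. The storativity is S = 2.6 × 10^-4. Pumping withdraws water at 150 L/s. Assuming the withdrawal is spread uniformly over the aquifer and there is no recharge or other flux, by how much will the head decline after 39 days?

A = 26000 acres = 1.052 × 10^8 m²
Q = 150 L/s = 12960 m³/d
ΔV = Q × t = 12960 m³/d × 39 d = 5.054 × 10^5 m³
Δh = ΔV / (S × A) = 5.054 × 10^5 / (2.6 × 10^-4 × 1.052 × 10^8) = 18.48 m

Δh ≈ 18.5 m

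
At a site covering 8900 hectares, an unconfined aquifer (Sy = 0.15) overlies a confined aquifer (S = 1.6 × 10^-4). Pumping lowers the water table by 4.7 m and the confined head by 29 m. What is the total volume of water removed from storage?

A = 8900 hectares = 8.9 × 10^7 m²
Unconfined: ΔV_u = Sy × A × Δh_u = 0.15 × 8.9 × 10^7 × 4.7 = 6.274 × 10^7 m³
Confined: ΔV_c = S × A × Δh_c = 1.6 × 10^-4 × 8.9 × 10^7 × 29 = 4.13 × 10^5 m³
Total ΔV = 6.274 × 10^7 + 4.13 × 10^5 = 6.316 × 10^7 m³

ΔV ≈ 6.32 × 10^7 m³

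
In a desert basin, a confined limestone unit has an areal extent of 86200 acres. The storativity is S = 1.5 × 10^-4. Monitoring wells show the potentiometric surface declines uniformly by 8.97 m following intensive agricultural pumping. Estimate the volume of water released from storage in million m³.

A = 86200 acres = 3.488 × 10^8 m²
ΔV = S × A × Δh = 1.5 × 10^-4 × 3.488 × 10^8 m² × 8.97 m = 4.694 × 10^5 m³
ΔV = 4.694 × 10^5 m³ = 0.4694 million m³

ΔV ≈ 0.469 million m³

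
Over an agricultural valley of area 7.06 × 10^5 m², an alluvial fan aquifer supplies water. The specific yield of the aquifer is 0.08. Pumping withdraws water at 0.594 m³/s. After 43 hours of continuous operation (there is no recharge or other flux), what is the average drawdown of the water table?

Δh ≈ 1.63 m

Q = 0.594 m³/s = 51320 m³/d
t = 43 hours = 1.792 d
ΔV = Q × t = 51320 m³/d × 1.792 d = 91950 m³
Δh = ΔV / (Sy × A) = 91950 / (0.08 × 7.06 × 10^5) = 1.628 m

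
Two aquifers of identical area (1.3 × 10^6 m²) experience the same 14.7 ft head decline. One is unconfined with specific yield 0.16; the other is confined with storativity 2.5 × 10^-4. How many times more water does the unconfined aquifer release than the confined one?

Δh = 14.7 ft = 4.481 m
Unconfined: ΔV_u = Sy × A × Δh = 0.16 × 1.3 × 10^6 × 4.481 = 9.32 × 10^5 m³
Confined: ΔV_c = S × A × Δh = 2.5 × 10^-4 × 1.3 × 10^6 × 4.481 = 1456 m³
Ratio = ΔV_u / ΔV_c = Sy / S = 0.16 / 2.5 × 10^-4 = 640

ΔV_u / ΔV_c ≈ 640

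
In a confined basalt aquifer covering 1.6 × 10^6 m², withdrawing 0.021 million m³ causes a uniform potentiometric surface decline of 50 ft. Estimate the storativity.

S ≈ 8.6 × 10^-4

Δh = 50 ft = 15.24 m
ΔV = 0.021 million m³ = 21000 m³
S = ΔV / (A × Δh) = 21000 m³ / (1.6 × 10^6 m² × 15.24 m) = 8.612 × 10^-4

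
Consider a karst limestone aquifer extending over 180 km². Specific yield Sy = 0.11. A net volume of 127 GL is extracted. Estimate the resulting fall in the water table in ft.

Δh ≈ 21 ft

A = 180 km² = 1.8 × 10^8 m²
ΔV = 127 GL = 1.27 × 10^8 m³
Δh = ΔV / (Sy × A) = 1.27 × 10^8 m³ / (0.11 × 1.8 × 10^8 m²) = 6.414 m
Δh = 6.414 m = 21.04 ft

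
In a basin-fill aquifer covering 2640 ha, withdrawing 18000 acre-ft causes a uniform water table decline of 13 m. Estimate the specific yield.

Sy ≈ 0.065

A = 2640 ha = 2.64 × 10^7 m²
ΔV = 18000 acre-ft = 2.22 × 10^7 m³
Sy = ΔV / (A × Δh) = 2.22 × 10^7 m³ / (2.64 × 10^7 m² × 13 m) = 0.06469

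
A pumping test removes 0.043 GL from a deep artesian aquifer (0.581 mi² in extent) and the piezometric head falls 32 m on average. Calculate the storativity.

S ≈ 8.9 × 10^-4

A = 0.581 mi² = 1.505 × 10^6 m²
ΔV = 0.043 GL = 43000 m³
S = ΔV / (A × Δh) = 43000 m³ / (1.505 × 10^6 m² × 32 m) = 8.93 × 10^-4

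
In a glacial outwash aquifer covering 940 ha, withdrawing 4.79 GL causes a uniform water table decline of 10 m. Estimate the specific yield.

Sy ≈ 0.051

A = 940 ha = 9.4 × 10^6 m²
ΔV = 4.79 GL = 4.79 × 10^6 m³
Sy = ΔV / (A × Δh) = 4.79 × 10^6 m³ / (9.4 × 10^6 m² × 10 m) = 0.05096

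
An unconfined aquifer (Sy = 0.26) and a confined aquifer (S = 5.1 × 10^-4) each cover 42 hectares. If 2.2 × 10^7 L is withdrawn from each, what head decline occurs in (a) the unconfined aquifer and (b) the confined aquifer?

Δh_u ≈ 0.201 m; Δh_c ≈ 103 m

A = 42 hectares = 4.2 × 10^5 m²
ΔV = 2.2 × 10^7 L = 22000 m³
Unconfined: Δh_u = ΔV/(Sy·A) = 22000/(0.26 × 4.2 × 10^5) = 0.2015 m
Confined: Δh_c = ΔV/(S·A) = 22000/(5.1 × 10^-4 × 4.2 × 10^5) = 102.7 m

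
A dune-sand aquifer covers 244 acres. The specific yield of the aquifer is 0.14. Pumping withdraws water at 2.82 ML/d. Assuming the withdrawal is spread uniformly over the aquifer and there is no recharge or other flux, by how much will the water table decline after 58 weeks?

A = 244 acres = 9.874 × 10^5 m²
Q = 2.82 ML/d = 2820 m³/d
t = 58 weeks = 406 d
ΔV = Q × t = 2820 m³/d × 406 d = 1.145 × 10^6 m³
Δh = ΔV / (Sy × A) = 1.145 × 10^6 / (0.14 × 9.874 × 10^5) = 8.282 m

Δh ≈ 8.28 m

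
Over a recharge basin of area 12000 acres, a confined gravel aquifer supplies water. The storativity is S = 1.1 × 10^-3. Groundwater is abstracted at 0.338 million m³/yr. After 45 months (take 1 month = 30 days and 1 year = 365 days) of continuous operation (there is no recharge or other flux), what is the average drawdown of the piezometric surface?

Δh ≈ 23.4 m

A = 12000 acres = 4.856 × 10^7 m²
Q = 0.338 million m³/yr = 926 m³/d
t = 45 months = 1350 d
ΔV = Q × t = 926 m³/d × 1350 d = 1.25 × 10^6 m³
Δh = ΔV / (S × A) = 1.25 × 10^6 / (0.0011 × 4.856 × 10^7) = 23.4 m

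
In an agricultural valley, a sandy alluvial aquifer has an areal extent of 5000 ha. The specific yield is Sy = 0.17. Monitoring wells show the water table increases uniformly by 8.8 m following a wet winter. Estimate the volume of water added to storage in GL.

ΔV ≈ 74.8 GL

A = 5000 ha = 5 × 10^7 m²
ΔV = Sy × A × Δh = 0.17 × 5 × 10^7 m² × 8.8 m = 7.48 × 10^7 m³
ΔV = 7.48 × 10^7 m³ = 74.8 GL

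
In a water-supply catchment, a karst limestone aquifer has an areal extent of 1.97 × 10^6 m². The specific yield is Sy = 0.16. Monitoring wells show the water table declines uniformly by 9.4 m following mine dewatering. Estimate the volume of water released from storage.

ΔV ≈ 2.96 × 10^6 m³

ΔV = Sy × A × Δh = 0.16 × 1.97 × 10^6 m² × 9.4 m = 2.963 × 10^6 m³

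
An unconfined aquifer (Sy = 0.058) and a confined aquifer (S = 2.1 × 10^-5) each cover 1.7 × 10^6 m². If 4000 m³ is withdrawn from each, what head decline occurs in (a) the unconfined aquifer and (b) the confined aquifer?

Unconfined: Δh_u = ΔV/(Sy·A) = 4000/(0.058 × 1.7 × 10^6) = 0.04057 m
Confined: Δh_c = ΔV/(S·A) = 4000/(2.1 × 10^-5 × 1.7 × 10^6) = 112 m

Δh_u ≈ 0.0406 m; Δh_c ≈ 112 m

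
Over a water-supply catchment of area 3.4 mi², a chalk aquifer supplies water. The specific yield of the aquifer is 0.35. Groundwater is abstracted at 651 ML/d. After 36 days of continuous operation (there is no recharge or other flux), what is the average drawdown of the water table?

Δh ≈ 7.6 m

A = 3.4 mi² = 8.806 × 10^6 m²
Q = 651 ML/d = 6.51 × 10^5 m³/d
ΔV = Q × t = 6.51 × 10^5 m³/d × 36 d = 2.344 × 10^7 m³
Δh = ΔV / (Sy × A) = 2.344 × 10^7 / (0.35 × 8.806 × 10^6) = 7.604 m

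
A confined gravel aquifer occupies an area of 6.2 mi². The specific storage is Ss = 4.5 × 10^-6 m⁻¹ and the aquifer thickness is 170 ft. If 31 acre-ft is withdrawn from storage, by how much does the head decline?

Δh ≈ 10.2 m

b = 170 ft = 51.82 m
S = Ss × b = 4.5 × 10^-6 m⁻¹ × 51.82 m = 2.332 × 10^-4
A = 6.2 mi² = 1.606 × 10^7 m²
ΔV = 31 acre-ft = 38240 m³
Δh = ΔV / (S × A) = 38240 m³ / (2.332 × 10^-4 × 1.606 × 10^7 m²) = 10.21 m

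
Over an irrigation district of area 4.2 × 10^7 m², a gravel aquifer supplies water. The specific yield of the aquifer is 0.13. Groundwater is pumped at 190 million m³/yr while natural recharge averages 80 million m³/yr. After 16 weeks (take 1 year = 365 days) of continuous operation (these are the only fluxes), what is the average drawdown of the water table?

Δh ≈ 6.18 m

Net abstraction = 190 − 80 = 110 million m³/yr
Q_net = 110 million m³/yr = 3.014 × 10^5 m³/d
t = 16 weeks = 112 d
ΔV = Q × t = 3.014 × 10^5 m³/d × 112 d = 3.375 × 10^7 m³
Δh = ΔV / (Sy × A) = 3.375 × 10^7 / (0.13 × 4.2 × 10^7) = 6.182 m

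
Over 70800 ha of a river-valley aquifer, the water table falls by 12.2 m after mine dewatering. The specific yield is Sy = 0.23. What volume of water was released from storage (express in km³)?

A = 70800 ha = 7.08 × 10^8 m²
ΔV = Sy × A × Δh = 0.23 × 7.08 × 10^8 m² × 12.2 m = 1.987 × 10^9 m³
ΔV = 1.987 × 10^9 m³ = 1.987 km³

ΔV ≈ 1.99 km³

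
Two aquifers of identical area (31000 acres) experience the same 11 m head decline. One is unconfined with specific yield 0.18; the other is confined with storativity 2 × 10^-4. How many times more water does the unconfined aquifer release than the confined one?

ΔV_u / ΔV_c ≈ 900

A = 31000 acres = 1.255 × 10^8 m²
Unconfined: ΔV_u = Sy × A × Δh = 0.18 × 1.255 × 10^8 × 11 = 2.484 × 10^8 m³
Confined: ΔV_c = S × A × Δh = 2 × 10^-4 × 1.255 × 10^8 × 11 = 2.76 × 10^5 m³
Ratio = ΔV_u / ΔV_c = Sy / S = 0.18 / 2 × 10^-4 = 900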